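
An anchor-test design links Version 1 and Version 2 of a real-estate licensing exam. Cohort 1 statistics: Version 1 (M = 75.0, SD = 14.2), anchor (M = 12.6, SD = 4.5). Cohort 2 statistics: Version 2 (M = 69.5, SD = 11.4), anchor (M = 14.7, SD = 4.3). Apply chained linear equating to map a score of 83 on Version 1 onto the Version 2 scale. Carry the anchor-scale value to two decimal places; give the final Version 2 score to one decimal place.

Version 1 → anchor (Cohort 1): v = (4.5/14.2)(83 − 75.0) + 12.6 = 15.14
anchor → Version 2 (Cohort 2): y = (11.4/4.3)(15.14 − 14.7) + 69.5 = 70.7

70.7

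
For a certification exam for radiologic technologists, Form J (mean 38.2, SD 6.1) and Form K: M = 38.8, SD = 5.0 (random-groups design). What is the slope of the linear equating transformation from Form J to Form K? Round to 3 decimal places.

A = SD_Y / SD_X = 5.0 / 6.1 = 0.820

0.820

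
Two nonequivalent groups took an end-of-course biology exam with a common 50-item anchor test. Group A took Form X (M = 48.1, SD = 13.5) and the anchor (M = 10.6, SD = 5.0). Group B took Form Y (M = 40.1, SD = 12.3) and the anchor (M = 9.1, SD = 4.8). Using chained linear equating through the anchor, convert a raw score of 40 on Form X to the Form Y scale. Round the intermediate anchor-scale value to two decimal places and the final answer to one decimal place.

36.3

Form X → anchor (Group A): v = (5.0/13.5)(40 − 48.1) + 10.6 = 7.60
anchor → Form Y (Group B): y = (12.3/4.8)(7.60 − 9.1) + 40.1 = 36.3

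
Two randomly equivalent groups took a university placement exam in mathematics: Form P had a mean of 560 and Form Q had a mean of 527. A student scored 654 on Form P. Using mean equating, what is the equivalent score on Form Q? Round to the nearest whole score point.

621

Mean equating: y = x + (M_Y − M_X) = 654 + (527 − 560) = 621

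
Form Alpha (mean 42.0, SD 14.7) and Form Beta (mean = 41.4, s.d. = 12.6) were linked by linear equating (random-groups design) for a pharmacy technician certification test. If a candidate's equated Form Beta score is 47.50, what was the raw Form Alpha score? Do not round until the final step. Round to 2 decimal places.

49.12

Invert y = (SD_Y/SD_X)(x − M_X) + M_Y:
x = (SD_X/SD_Y)(y − M_Y) + M_X = (14.7/12.6)(47.50 − 41.4) + 42.0
x = 1.166667 × 6.100 + 42.0 = 49.12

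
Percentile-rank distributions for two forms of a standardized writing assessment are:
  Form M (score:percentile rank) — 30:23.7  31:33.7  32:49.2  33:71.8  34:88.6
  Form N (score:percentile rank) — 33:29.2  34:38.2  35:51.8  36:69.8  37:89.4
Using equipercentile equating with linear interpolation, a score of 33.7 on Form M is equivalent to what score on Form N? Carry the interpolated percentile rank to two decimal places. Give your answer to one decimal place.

PR of 33.7 on Form M: 71.8 + (33.7 − 33)/(34 − 33) × (88.6 − 71.8) = 83.56
On Form N, PR 83.56 falls between score 36 (PR 69.8) and 37 (PR 89.4).
Interpolate: 36 + (83.56 − 69.8)/(89.4 − 69.8) × (37 − 36) = 36.7

36.7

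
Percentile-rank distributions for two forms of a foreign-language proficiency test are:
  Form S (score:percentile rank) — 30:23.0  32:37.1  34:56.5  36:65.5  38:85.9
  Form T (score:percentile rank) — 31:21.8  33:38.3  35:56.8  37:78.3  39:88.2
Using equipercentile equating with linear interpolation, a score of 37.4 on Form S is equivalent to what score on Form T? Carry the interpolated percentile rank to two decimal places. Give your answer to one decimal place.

PR of 37.4 on Form S: 65.5 + (37.4 − 36)/(38 − 36) × (85.9 − 65.5) = 79.78
On Form T, PR 79.78 falls between score 37 (PR 78.3) and 39 (PR 88.2).
Interpolate: 37 + (79.78 − 78.3)/(88.2 − 78.3) × (39 − 37) = 37.3

37.3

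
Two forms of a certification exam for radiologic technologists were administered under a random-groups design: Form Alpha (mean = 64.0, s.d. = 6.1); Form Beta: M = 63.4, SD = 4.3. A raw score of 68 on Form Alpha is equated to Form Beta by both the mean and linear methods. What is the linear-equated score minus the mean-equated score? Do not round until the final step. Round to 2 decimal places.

Mean-equated: 68 + (63.4 − 64.0) = 67.40
Linear-equated: (4.3/6.1)(68 − 64.0) + 63.4 = 66.220
Difference = 66.220 − 67.40 = -1.18

-1.18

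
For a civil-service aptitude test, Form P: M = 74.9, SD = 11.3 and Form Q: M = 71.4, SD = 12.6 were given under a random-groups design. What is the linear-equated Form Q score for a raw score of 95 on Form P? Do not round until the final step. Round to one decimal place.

Linear equating: y = (SD_Y/SD_X)(x − M_X) + M_Y
y = (12.6/11.3)(95 − 74.9) + 71.4
y = 1.115044 × 20.1 + 71.4 = 22.4124 + 71.4 = 93.8

93.8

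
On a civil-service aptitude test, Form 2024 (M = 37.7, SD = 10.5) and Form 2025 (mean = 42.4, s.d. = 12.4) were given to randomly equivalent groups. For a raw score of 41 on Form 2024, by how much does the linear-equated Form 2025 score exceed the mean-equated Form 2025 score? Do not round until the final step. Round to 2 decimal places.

0.60

Mean-equated: 41 + (42.4 − 37.7) = 45.70
Linear-equated: (12.4/10.5)(41 − 37.7) + 42.4 = 46.297
Difference = 46.297 − 45.70 = 0.60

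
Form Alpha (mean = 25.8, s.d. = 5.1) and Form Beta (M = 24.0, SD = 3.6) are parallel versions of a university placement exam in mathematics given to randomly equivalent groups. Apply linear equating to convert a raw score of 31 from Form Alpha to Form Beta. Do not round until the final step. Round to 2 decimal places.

27.67

Linear equating: y = (SD_Y/SD_X)(x − M_X) + M_Y
y = (3.6/5.1)(31 − 25.8) + 24.0
y = 0.705882 × 5.2 + 24.0 = 3.6706 + 24.0 = 27.67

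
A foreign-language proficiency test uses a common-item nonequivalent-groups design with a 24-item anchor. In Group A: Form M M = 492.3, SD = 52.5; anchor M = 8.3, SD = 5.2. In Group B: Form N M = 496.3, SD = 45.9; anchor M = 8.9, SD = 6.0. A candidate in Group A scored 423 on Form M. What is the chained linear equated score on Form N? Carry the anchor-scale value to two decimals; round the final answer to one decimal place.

Form M → anchor (Group A): v = (5.2/52.5)(423 − 492.3) + 8.3 = 1.44
anchor → Form N (Group B): y = (45.9/6.0)(1.44 − 8.9) + 496.3 = 439.2

439.2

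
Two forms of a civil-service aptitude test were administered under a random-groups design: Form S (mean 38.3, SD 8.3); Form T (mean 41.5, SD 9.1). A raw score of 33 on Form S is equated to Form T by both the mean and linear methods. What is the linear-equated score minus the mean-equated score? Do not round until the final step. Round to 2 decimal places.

-0.51

Mean-equated: 33 + (41.5 − 38.3) = 36.20
Linear-equated: (9.1/8.3)(33 − 38.3) + 41.5 = 35.689
Difference = 35.689 − 36.20 = -0.51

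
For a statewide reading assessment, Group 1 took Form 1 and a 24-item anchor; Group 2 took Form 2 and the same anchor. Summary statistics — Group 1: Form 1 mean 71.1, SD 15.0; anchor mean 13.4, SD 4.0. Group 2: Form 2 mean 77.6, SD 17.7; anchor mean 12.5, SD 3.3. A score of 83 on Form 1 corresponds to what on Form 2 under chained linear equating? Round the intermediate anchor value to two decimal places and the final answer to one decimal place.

Form 1 → anchor (Group 1): v = (4.0/15.0)(83 − 71.1) + 13.4 = 16.57
anchor → Form 2 (Group 2): y = (17.7/3.3)(16.57 − 12.5) + 77.6 = 99.4

99.4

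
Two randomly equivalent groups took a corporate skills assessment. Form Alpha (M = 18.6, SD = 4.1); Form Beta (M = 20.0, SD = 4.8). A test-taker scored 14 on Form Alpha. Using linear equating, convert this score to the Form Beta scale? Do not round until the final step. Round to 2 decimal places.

14.61

Linear equating: y = (SD_Y/SD_X)(x − M_X) + M_Y
y = (4.8/4.1)(14 − 18.6) + 20.0
y = 1.170732 × -4.6 + 20.0 = -5.3854 + 20.0 = 14.61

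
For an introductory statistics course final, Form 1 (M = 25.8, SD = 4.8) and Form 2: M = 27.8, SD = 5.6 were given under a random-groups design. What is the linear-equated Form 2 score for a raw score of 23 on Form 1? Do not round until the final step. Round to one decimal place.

Linear equating: y = (SD_Y/SD_X)(x − M_X) + M_Y
y = (5.6/4.8)(23 − 25.8) + 27.8
y = 1.166667 × -2.8 + 27.8 = -3.2667 + 27.8 = 24.5

24.5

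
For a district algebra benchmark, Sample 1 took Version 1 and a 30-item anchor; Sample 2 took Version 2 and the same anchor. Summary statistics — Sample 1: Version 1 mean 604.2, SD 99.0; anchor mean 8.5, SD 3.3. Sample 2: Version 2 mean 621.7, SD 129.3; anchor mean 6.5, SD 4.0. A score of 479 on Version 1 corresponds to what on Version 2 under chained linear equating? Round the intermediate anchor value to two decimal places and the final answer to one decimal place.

551.6

Version 1 → anchor (Sample 1): v = (3.3/99.0)(479 − 604.2) + 8.5 = 4.33
anchor → Version 2 (Sample 2): y = (129.3/4.0)(4.33 − 6.5) + 621.7 = 551.6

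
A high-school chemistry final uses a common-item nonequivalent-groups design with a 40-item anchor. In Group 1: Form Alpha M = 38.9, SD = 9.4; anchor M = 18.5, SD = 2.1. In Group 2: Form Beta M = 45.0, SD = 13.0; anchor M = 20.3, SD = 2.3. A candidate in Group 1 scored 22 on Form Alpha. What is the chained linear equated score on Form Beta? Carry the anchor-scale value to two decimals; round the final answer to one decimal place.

Form Alpha → anchor (Group 1): v = (2.1/9.4)(22 − 38.9) + 18.5 = 14.72
anchor → Form Beta (Group 2): y = (13.0/2.3)(14.72 − 20.3) + 45.0 = 13.5

13.5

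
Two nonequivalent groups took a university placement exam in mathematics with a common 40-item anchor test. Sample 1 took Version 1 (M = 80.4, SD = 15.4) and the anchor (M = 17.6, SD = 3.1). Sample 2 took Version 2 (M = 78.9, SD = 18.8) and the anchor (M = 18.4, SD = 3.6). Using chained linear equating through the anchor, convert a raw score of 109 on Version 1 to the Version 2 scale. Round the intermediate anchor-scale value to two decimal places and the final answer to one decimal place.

104.8

Version 1 → anchor (Sample 1): v = (3.1/15.4)(109 − 80.4) + 17.6 = 23.36
anchor → Version 2 (Sample 2): y = (18.8/3.6)(23.36 − 18.4) + 78.9 = 104.8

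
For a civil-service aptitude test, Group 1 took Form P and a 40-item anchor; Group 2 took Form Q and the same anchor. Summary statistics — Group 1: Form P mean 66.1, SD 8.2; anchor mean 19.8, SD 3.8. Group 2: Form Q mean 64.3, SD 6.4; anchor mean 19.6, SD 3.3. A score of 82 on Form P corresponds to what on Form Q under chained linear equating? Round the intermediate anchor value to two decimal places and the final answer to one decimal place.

Form P → anchor (Group 1): v = (3.8/8.2)(82 − 66.1) + 19.8 = 27.17
anchor → Form Q (Group 2): y = (6.4/3.3)(27.17 − 19.6) + 64.3 = 79.0

79.0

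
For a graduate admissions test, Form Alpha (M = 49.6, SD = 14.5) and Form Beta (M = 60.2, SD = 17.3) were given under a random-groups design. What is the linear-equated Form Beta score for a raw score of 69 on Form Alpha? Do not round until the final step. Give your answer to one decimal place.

83.3

Linear equating: y = (SD_Y/SD_X)(x − M_X) + M_Y
y = (17.3/14.5)(69 − 49.6) + 60.2
y = 1.193103 × 19.4 + 60.2 = 23.1462 + 60.2 = 83.3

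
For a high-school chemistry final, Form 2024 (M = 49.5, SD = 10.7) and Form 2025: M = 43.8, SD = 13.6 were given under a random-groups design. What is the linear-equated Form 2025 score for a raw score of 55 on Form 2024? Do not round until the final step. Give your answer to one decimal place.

50.8

Linear equating: y = (SD_Y/SD_X)(x − M_X) + M_Y
y = (13.6/10.7)(55 − 49.5) + 43.8
y = 1.271028 × 5.5 + 43.8 = 6.9907 + 43.8 = 50.8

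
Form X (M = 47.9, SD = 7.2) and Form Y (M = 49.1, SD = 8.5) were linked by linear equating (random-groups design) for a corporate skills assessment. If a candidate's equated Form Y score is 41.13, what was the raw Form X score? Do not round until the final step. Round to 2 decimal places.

41.15

Invert y = (SD_Y/SD_X)(x − M_X) + M_Y:
x = (SD_X/SD_Y)(y − M_Y) + M_X = (7.2/8.5)(41.13 − 49.1) + 47.9
x = 0.847059 × -7.970 + 47.9 = 41.15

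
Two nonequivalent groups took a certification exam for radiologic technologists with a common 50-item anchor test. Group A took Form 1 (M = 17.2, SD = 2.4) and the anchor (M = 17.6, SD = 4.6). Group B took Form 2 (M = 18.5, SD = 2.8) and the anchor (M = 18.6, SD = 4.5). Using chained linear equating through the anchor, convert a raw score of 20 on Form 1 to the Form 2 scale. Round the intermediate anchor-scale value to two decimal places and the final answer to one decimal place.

21.2

Form 1 → anchor (Group A): v = (4.6/2.4)(20 − 17.2) + 17.6 = 22.97
anchor → Form 2 (Group B): y = (2.8/4.5)(22.97 − 18.6) + 18.5 = 21.2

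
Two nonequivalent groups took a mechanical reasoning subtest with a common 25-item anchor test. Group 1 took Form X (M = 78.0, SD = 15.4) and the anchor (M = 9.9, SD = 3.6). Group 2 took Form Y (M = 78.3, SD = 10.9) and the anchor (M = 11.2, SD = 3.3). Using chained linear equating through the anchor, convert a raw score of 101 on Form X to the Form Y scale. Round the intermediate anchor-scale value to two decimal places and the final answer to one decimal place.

Form X → anchor (Group 1): v = (3.6/15.4)(101 − 78.0) + 9.9 = 15.28
anchor → Form Y (Group 2): y = (10.9/3.3)(15.28 − 11.2) + 78.3 = 91.8

91.8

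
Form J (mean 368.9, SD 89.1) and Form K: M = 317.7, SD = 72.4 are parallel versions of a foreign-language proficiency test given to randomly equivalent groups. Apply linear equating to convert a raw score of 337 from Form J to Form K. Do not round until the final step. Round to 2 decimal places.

Linear equating: y = (SD_Y/SD_X)(x − M_X) + M_Y
y = (72.4/89.1)(337 − 368.9) + 317.7
y = 0.812570 × -31.9 + 317.7 = -25.9210 + 317.7 = 291.78

291.78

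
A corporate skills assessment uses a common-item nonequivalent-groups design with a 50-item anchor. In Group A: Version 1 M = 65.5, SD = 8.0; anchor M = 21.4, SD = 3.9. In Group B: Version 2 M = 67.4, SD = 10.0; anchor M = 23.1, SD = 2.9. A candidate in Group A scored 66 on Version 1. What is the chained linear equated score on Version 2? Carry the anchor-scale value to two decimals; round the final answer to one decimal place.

62.4

Version 1 → anchor (Group A): v = (3.9/8.0)(66 − 65.5) + 21.4 = 21.64
anchor → Version 2 (Group B): y = (10.0/2.9)(21.64 − 23.1) + 67.4 = 62.4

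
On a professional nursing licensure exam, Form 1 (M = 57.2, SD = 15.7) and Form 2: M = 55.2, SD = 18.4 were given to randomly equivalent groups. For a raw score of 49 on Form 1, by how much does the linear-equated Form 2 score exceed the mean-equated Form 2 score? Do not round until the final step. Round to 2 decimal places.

-1.41

Mean-equated: 49 + (55.2 − 57.2) = 47.00
Linear-equated: (18.4/15.7)(49 − 57.2) + 55.2 = 45.590
Difference = 45.590 − 47.00 = -1.41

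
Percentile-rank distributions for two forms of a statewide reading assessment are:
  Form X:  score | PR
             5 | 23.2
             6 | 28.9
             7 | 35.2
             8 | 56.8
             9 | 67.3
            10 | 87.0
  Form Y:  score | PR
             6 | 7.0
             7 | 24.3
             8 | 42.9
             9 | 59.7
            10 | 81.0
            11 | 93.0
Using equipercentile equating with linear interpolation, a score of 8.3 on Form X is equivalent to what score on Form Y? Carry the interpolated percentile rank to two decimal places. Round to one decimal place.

9.0

PR of 8.3 on Form X: 56.8 + (8.3 − 8)/(9 − 8) × (67.3 − 56.8) = 59.95
On Form Y, PR 59.95 falls between score 9 (PR 59.7) and 10 (PR 81.0).
Interpolate: 9 + (59.95 − 59.7)/(81.0 − 59.7) × (10 − 9) = 9.0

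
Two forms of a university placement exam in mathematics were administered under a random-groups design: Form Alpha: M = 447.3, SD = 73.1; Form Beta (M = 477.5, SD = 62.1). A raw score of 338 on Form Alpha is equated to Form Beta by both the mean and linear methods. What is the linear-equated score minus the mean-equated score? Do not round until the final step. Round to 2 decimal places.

Mean-equated: 338 + (477.5 − 447.3) = 368.20
Linear-equated: (62.1/73.1)(338 − 447.3) + 477.5 = 384.647
Difference = 384.647 − 368.20 = 16.45

16.45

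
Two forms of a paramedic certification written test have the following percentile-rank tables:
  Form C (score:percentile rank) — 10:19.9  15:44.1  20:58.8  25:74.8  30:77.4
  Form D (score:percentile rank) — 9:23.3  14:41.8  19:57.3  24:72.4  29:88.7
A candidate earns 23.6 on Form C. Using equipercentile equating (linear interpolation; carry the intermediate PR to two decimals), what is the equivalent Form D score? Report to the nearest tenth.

PR of 23.6 on Form C: 58.8 + (23.6 − 20)/(25 − 20) × (74.8 − 58.8) = 70.32
On Form D, PR 70.32 falls between score 19 (PR 57.3) and 24 (PR 72.4).
Interpolate: 19 + (70.32 − 57.3)/(72.4 − 57.3) × (24 − 19) = 23.3

23.3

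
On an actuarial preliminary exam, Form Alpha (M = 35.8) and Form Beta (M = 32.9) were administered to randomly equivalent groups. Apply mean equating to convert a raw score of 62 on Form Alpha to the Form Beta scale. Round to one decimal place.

59.1

Mean equating: y = x + (M_Y − M_X) = 62 + (32.9 − 35.8) = 59.1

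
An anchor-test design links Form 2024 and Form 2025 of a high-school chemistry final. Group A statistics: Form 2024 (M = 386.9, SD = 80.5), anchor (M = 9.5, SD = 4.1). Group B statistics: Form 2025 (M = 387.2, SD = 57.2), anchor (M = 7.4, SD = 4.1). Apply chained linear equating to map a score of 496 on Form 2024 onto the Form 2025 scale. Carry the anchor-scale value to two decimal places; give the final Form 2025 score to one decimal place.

494.1

Form 2024 → anchor (Group A): v = (4.1/80.5)(496 − 386.9) + 9.5 = 15.06
anchor → Form 2025 (Group B): y = (57.2/4.1)(15.06 − 7.4) + 387.2 = 494.1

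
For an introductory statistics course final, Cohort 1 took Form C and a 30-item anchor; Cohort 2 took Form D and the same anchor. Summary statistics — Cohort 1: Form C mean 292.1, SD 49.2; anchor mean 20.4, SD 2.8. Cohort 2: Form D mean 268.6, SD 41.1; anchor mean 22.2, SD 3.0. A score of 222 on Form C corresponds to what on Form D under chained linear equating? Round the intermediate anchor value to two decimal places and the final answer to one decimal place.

189.3

Form C → anchor (Cohort 1): v = (2.8/49.2)(222 − 292.1) + 20.4 = 16.41
anchor → Form D (Cohort 2): y = (41.1/3.0)(16.41 − 22.2) + 268.6 = 189.3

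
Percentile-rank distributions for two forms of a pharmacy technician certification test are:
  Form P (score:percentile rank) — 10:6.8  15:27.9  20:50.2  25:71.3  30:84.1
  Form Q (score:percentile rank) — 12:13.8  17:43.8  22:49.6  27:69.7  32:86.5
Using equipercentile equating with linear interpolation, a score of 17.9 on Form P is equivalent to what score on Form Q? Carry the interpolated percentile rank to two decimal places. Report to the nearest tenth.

16.5

PR of 17.9 on Form P: 27.9 + (17.9 − 15)/(20 − 15) × (50.2 − 27.9) = 40.83
On Form Q, PR 40.83 falls between score 12 (PR 13.8) and 17 (PR 43.8).
Interpolate: 12 + (40.83 − 13.8)/(43.8 − 13.8) × (17 − 12) = 16.5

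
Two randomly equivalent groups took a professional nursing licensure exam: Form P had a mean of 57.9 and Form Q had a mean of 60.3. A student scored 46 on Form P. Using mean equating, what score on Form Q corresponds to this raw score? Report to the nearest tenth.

Mean equating: y = x + (M_Y − M_X) = 46 + (60.3 − 57.9) = 48.4

48.4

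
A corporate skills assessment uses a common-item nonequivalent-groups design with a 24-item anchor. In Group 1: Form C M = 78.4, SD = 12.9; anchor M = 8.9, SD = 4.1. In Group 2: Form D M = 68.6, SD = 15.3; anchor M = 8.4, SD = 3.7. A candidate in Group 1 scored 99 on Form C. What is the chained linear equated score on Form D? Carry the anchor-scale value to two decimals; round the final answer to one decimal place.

Form C → anchor (Group 1): v = (4.1/12.9)(99 − 78.4) + 8.9 = 15.45
anchor → Form D (Group 2): y = (15.3/3.7)(15.45 − 8.4) + 68.6 = 97.8

97.8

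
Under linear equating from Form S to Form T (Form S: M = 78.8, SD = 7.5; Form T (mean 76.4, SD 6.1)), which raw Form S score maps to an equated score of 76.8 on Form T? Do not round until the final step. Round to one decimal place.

Invert y = (SD_Y/SD_X)(x − M_X) + M_Y:
x = (SD_X/SD_Y)(y − M_Y) + M_X = (7.5/6.1)(76.8 − 76.4) + 78.8
x = 1.229508 × 0.400 + 78.8 = 79.3

79.3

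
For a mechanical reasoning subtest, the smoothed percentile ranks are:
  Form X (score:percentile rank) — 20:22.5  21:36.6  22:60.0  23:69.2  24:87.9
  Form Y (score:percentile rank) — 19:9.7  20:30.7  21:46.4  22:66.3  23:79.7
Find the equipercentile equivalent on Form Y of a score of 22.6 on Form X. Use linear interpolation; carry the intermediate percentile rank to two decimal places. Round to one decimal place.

PR of 22.6 on Form X: 60.0 + (22.6 − 22)/(23 − 22) × (69.2 − 60.0) = 65.52
On Form Y, PR 65.52 falls between score 21 (PR 46.4) and 22 (PR 66.3).
Interpolate: 21 + (65.52 − 46.4)/(66.3 − 46.4) × (22 − 21) = 22.0

22.0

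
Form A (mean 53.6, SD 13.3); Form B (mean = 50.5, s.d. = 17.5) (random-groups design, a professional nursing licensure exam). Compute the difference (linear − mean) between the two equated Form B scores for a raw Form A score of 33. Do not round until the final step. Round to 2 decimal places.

-6.51

Mean-equated: 33 + (50.5 − 53.6) = 29.90
Linear-equated: (17.5/13.3)(33 − 53.6) + 50.5 = 23.395
Difference = 23.395 − 29.90 = -6.51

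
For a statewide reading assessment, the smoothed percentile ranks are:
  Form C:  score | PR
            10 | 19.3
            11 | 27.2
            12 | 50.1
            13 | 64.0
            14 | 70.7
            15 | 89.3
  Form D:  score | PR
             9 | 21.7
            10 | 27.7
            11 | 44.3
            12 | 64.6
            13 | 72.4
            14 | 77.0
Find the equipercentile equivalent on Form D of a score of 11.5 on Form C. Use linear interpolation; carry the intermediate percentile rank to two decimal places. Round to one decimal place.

PR of 11.5 on Form C: 27.2 + (11.5 − 11)/(12 − 11) × (50.1 − 27.2) = 38.65
On Form D, PR 38.65 falls between score 10 (PR 27.7) and 11 (PR 44.3).
Interpolate: 10 + (38.65 − 27.7)/(44.3 − 27.7) × (11 − 10) = 10.7

10.7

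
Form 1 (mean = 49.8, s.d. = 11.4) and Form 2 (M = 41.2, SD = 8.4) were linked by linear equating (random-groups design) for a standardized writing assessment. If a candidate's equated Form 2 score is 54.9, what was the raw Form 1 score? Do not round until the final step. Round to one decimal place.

68.4

Invert y = (SD_Y/SD_X)(x − M_X) + M_Y:
x = (SD_X/SD_Y)(y − M_Y) + M_X = (11.4/8.4)(54.9 − 41.2) + 49.8
x = 1.357143 × 13.700 + 49.8 = 68.4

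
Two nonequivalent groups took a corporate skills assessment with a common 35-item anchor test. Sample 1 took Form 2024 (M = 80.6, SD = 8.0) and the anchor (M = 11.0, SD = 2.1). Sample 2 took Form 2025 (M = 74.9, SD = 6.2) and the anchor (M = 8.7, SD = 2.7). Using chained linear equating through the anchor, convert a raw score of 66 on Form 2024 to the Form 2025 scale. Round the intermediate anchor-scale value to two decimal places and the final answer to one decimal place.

Form 2024 → anchor (Sample 1): v = (2.1/8.0)(66 − 80.6) + 11.0 = 7.17
anchor → Form 2025 (Sample 2): y = (6.2/2.7)(7.17 − 8.7) + 74.9 = 71.4

71.4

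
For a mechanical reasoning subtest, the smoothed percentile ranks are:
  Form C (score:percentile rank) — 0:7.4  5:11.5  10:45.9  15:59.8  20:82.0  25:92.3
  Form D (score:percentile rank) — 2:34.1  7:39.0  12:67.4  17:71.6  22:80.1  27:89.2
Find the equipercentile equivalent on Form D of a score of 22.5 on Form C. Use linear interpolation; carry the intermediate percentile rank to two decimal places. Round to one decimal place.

PR of 22.5 on Form C: 82.0 + (22.5 − 20)/(25 − 20) × (92.3 − 82.0) = 87.15
On Form D, PR 87.15 falls between score 22 (PR 80.1) and 27 (PR 89.2).
Interpolate: 22 + (87.15 − 80.1)/(89.2 − 80.1) × (27 − 22) = 25.9

25.9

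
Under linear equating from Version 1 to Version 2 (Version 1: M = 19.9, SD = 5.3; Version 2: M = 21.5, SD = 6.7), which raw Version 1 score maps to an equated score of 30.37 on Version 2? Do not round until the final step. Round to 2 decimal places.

Invert y = (SD_Y/SD_X)(x − M_X) + M_Y:
x = (SD_X/SD_Y)(y − M_Y) + M_X = (5.3/6.7)(30.37 − 21.5) + 19.9
x = 0.791045 × 8.870 + 19.9 = 26.92

26.92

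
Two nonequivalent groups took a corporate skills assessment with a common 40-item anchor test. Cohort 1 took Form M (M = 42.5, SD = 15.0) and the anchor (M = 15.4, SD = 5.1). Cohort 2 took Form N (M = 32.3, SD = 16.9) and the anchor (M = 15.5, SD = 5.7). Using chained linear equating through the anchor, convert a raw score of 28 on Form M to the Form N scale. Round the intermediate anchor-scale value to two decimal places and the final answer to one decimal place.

17.4

Form M → anchor (Cohort 1): v = (5.1/15.0)(28 − 42.5) + 15.4 = 10.47
anchor → Form N (Cohort 2): y = (16.9/5.7)(10.47 − 15.5) + 32.3 = 17.4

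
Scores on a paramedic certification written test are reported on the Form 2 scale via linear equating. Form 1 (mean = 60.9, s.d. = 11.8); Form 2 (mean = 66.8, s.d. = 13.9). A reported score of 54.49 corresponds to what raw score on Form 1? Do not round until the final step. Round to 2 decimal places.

50.45

Invert y = (SD_Y/SD_X)(x − M_X) + M_Y:
x = (SD_X/SD_Y)(y − M_Y) + M_X = (11.8/13.9)(54.49 − 66.8) + 60.9
x = 0.848921 × -12.310 + 60.9 = 50.45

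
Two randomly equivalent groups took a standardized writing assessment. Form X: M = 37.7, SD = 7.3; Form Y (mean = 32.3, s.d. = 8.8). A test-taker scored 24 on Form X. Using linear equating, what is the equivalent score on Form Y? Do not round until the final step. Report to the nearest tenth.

Linear equating: y = (SD_Y/SD_X)(x − M_X) + M_Y
y = (8.8/7.3)(24 − 37.7) + 32.3
y = 1.205479 × -13.7 + 32.3 = -16.5151 + 32.3 = 15.8

15.8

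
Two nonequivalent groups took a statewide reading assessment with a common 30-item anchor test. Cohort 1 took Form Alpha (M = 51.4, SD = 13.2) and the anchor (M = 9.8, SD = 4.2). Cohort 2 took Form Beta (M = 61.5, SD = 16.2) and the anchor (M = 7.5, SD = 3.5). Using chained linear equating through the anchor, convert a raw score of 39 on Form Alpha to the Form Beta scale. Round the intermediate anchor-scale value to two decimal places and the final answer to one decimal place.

53.9

Form Alpha → anchor (Cohort 1): v = (4.2/13.2)(39 − 51.4) + 9.8 = 5.85
anchor → Form Beta (Cohort 2): y = (16.2/3.5)(5.85 − 7.5) + 61.5 = 53.9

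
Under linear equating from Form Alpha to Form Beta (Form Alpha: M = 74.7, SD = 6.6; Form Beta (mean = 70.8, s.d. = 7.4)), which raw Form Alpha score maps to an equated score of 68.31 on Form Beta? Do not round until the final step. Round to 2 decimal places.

Invert y = (SD_Y/SD_X)(x − M_X) + M_Y:
x = (SD_X/SD_Y)(y − M_Y) + M_X = (6.6/7.4)(68.31 − 70.8) + 74.7
x = 0.891892 × -2.490 + 74.7 = 72.48

72.48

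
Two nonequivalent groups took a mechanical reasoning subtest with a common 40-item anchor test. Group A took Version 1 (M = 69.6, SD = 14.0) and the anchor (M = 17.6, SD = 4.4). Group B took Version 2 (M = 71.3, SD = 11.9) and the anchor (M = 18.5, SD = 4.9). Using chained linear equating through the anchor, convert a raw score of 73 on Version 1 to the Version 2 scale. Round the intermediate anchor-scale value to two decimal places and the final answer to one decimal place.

71.7

Version 1 → anchor (Group A): v = (4.4/14.0)(73 − 69.6) + 17.6 = 18.67
anchor → Version 2 (Group B): y = (11.9/4.9)(18.67 − 18.5) + 71.3 = 71.7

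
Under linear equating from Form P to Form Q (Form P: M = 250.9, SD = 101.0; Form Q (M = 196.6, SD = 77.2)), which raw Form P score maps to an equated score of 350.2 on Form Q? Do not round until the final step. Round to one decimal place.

Invert y = (SD_Y/SD_X)(x − M_X) + M_Y:
x = (SD_X/SD_Y)(y − M_Y) + M_X = (101.0/77.2)(350.2 − 196.6) + 250.9
x = 1.308290 × 153.600 + 250.9 = 451.9

451.9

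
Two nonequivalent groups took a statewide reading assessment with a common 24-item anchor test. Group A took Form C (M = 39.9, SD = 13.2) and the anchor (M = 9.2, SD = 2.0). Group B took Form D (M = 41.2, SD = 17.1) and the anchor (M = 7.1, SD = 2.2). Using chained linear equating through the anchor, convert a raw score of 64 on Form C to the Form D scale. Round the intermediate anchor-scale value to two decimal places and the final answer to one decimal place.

Form C → anchor (Group A): v = (2.0/13.2)(64 − 39.9) + 9.2 = 12.85
anchor → Form D (Group B): y = (17.1/2.2)(12.85 − 7.1) + 41.2 = 85.9

85.9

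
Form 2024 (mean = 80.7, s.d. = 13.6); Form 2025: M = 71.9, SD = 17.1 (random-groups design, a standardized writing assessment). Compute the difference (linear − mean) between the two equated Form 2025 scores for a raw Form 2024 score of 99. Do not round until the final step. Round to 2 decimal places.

4.71

Mean-equated: 99 + (71.9 − 80.7) = 90.20
Linear-equated: (17.1/13.6)(99 − 80.7) + 71.9 = 94.910
Difference = 94.910 − 90.20 = 4.71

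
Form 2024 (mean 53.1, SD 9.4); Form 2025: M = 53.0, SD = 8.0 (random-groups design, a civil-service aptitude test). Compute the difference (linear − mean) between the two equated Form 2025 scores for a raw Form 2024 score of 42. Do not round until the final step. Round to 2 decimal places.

1.65

Mean-equated: 42 + (53.0 − 53.1) = 41.90
Linear-equated: (8.0/9.4)(42 − 53.1) + 53.0 = 43.553
Difference = 43.553 − 41.90 = 1.65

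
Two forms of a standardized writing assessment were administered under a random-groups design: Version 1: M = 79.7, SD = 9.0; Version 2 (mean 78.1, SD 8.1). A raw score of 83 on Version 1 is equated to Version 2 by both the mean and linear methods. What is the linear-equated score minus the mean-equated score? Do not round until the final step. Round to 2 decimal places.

-0.33

Mean-equated: 83 + (78.1 − 79.7) = 81.40
Linear-equated: (8.1/9.0)(83 − 79.7) + 78.1 = 81.070
Difference = 81.070 − 81.40 = -0.33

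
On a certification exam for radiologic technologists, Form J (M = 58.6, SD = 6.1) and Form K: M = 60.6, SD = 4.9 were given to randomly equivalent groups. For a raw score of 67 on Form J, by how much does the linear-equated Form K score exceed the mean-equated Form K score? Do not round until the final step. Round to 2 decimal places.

Mean-equated: 67 + (60.6 − 58.6) = 69.00
Linear-equated: (4.9/6.1)(67 − 58.6) + 60.6 = 67.348
Difference = 67.348 − 69.00 = -1.65

-1.65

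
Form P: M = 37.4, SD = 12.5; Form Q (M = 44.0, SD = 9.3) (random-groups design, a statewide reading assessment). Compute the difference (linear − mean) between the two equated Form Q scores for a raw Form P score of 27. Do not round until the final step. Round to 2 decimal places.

2.66

Mean-equated: 27 + (44.0 − 37.4) = 33.60
Linear-equated: (9.3/12.5)(27 − 37.4) + 44.0 = 36.262
Difference = 36.262 − 33.60 = 2.66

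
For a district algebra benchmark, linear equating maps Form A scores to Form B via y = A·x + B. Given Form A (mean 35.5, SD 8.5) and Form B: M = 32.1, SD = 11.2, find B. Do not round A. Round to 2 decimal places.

-14.68

A = SD_Y / SD_X = 11.2 / 8.5 = 1.317647
B = M_Y − A·M_X = 32.1 − 1.317647 × 35.5 = -14.68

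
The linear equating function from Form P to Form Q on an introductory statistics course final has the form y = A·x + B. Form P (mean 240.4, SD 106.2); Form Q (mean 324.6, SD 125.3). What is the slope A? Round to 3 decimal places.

1.180

A = SD_Y / SD_X = 125.3 / 106.2 = 1.180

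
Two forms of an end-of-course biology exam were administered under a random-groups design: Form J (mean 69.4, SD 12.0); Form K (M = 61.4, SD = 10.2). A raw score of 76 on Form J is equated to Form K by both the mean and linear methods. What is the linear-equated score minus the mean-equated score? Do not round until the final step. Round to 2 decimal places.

-0.99

Mean-equated: 76 + (61.4 − 69.4) = 68.00
Linear-equated: (10.2/12.0)(76 − 69.4) + 61.4 = 67.010
Difference = 67.010 − 68.00 = -0.99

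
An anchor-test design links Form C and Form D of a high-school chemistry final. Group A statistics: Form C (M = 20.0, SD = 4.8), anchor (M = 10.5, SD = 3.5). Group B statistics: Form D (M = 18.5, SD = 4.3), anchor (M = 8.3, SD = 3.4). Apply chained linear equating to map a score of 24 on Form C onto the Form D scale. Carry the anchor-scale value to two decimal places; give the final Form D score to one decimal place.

Form C → anchor (Group A): v = (3.5/4.8)(24 − 20.0) + 10.5 = 13.42
anchor → Form D (Group B): y = (4.3/3.4)(13.42 − 8.3) + 18.5 = 25.0

25.0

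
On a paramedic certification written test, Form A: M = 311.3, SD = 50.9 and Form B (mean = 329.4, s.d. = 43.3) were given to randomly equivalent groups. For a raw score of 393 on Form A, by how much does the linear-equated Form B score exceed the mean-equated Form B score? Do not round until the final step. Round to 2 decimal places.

Mean-equated: 393 + (329.4 − 311.3) = 411.10
Linear-equated: (43.3/50.9)(393 − 311.3) + 329.4 = 398.901
Difference = 398.901 − 411.10 = -12.20

-12.20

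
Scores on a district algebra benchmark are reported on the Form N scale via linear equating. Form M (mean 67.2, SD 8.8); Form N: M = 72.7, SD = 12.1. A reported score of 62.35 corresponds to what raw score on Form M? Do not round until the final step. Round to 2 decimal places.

Invert y = (SD_Y/SD_X)(x − M_X) + M_Y:
x = (SD_X/SD_Y)(y − M_Y) + M_X = (8.8/12.1)(62.35 − 72.7) + 67.2
x = 0.727273 × -10.350 + 67.2 = 59.67

59.67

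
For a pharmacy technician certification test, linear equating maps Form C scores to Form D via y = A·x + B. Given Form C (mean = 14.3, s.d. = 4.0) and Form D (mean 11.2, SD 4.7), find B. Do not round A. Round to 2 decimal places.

-5.60

A = SD_Y / SD_X = 4.7 / 4.0 = 1.175000
B = M_Y − A·M_X = 11.2 − 1.175000 × 14.3 = -5.60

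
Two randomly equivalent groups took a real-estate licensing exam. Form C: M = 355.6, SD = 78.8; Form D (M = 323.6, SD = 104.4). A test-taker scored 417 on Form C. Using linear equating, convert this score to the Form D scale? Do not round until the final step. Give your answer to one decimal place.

404.9

Linear equating: y = (SD_Y/SD_X)(x − M_X) + M_Y
y = (104.4/78.8)(417 − 355.6) + 323.6
y = 1.324873 × 61.4 + 323.6 = 81.3472 + 323.6 = 404.9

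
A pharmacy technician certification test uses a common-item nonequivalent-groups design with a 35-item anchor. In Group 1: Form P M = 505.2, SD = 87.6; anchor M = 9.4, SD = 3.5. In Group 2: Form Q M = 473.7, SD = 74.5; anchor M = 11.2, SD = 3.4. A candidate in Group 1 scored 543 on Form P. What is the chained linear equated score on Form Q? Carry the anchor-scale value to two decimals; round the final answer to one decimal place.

467.3

Form P → anchor (Group 1): v = (3.5/87.6)(543 − 505.2) + 9.4 = 10.91
anchor → Form Q (Group 2): y = (74.5/3.4)(10.91 − 11.2) + 473.7 = 467.3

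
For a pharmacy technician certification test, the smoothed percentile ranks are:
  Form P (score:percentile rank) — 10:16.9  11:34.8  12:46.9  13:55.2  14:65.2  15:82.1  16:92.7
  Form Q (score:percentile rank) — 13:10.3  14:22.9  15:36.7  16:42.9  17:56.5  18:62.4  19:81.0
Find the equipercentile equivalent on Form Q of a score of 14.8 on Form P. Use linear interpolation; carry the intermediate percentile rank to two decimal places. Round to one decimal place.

PR of 14.8 on Form P: 65.2 + (14.8 − 14)/(15 − 14) × (82.1 − 65.2) = 78.72
On Form Q, PR 78.72 falls between score 18 (PR 62.4) and 19 (PR 81.0).
Interpolate: 18 + (78.72 − 62.4)/(81.0 − 62.4) × (19 − 18) = 18.9

18.9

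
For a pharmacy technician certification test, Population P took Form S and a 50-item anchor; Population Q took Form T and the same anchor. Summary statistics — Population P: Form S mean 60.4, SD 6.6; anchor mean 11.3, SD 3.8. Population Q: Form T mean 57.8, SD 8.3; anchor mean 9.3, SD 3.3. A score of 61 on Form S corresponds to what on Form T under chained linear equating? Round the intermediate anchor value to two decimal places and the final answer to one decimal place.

Form S → anchor (Population P): v = (3.8/6.6)(61 − 60.4) + 11.3 = 11.65
anchor → Form T (Population Q): y = (8.3/3.3)(11.65 − 9.3) + 57.8 = 63.7

63.7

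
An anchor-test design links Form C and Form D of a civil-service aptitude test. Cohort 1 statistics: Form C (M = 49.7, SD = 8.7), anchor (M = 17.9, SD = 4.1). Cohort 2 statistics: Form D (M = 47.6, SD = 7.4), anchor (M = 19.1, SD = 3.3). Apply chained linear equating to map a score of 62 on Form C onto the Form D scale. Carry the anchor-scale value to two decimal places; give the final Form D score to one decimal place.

57.9

Form C → anchor (Cohort 1): v = (4.1/8.7)(62 − 49.7) + 17.9 = 23.70
anchor → Form D (Cohort 2): y = (7.4/3.3)(23.70 − 19.1) + 47.6 = 57.9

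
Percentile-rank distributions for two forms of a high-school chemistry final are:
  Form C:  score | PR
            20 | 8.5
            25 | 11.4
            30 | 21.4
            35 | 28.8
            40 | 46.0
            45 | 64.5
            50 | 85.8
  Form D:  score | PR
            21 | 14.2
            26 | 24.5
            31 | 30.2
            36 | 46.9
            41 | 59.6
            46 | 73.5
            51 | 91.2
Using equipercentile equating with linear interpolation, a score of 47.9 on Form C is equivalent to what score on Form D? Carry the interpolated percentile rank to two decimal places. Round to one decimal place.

46.9

PR of 47.9 on Form C: 64.5 + (47.9 − 45)/(50 − 45) × (85.8 − 64.5) = 76.85
On Form D, PR 76.85 falls between score 46 (PR 73.5) and 51 (PR 91.2).
Interpolate: 46 + (76.85 − 73.5)/(91.2 − 73.5) × (51 − 46) = 46.9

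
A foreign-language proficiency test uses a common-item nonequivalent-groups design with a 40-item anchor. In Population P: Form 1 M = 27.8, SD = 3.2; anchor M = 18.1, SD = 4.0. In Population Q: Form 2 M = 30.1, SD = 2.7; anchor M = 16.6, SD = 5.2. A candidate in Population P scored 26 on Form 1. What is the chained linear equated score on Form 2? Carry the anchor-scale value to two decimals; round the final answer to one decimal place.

Form 1 → anchor (Population P): v = (4.0/3.2)(26 − 27.8) + 18.1 = 15.85
anchor → Form 2 (Population Q): y = (2.7/5.2)(15.85 − 16.6) + 30.1 = 29.7

29.7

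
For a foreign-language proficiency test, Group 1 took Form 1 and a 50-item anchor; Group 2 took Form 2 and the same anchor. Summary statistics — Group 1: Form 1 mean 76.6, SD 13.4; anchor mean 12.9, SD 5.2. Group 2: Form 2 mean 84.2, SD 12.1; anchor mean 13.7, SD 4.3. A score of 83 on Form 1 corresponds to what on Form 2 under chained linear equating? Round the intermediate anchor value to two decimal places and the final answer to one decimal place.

88.9

Form 1 → anchor (Group 1): v = (5.2/13.4)(83 − 76.6) + 12.9 = 15.38
anchor → Form 2 (Group 2): y = (12.1/4.3)(15.38 − 13.7) + 84.2 = 88.9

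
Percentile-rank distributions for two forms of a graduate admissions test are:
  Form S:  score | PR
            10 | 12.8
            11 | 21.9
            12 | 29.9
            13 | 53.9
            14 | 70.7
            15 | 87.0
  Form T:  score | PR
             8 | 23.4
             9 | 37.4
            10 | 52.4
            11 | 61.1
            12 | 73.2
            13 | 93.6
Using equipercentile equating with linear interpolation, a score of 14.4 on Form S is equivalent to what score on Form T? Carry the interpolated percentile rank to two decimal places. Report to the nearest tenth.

PR of 14.4 on Form S: 70.7 + (14.4 − 14)/(15 − 14) × (87.0 − 70.7) = 77.22
On Form T, PR 77.22 falls between score 12 (PR 73.2) and 13 (PR 93.6).
Interpolate: 12 + (77.22 − 73.2)/(93.6 − 73.2) × (13 − 12) = 12.2

12.2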